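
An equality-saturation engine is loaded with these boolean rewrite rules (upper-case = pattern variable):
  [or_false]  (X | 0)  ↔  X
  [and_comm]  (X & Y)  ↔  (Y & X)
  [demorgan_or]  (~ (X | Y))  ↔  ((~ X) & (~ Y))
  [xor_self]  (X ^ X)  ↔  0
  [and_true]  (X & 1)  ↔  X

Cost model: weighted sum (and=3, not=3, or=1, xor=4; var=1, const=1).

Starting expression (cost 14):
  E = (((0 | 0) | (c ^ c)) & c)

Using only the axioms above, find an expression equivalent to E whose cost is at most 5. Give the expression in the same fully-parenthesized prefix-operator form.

(0 & c)   [cost 5]

1. [xor_self →] (c ^ c)  →  0;  E = (((0 | 0) | 0) & c)
2. [or_false →] ((0 | 0) | 0)  →  (0 | 0);  E = ((0 | 0) & c)
3. [or_false →] (0 | 0)  →  0;  cost 5 ≤ 5, done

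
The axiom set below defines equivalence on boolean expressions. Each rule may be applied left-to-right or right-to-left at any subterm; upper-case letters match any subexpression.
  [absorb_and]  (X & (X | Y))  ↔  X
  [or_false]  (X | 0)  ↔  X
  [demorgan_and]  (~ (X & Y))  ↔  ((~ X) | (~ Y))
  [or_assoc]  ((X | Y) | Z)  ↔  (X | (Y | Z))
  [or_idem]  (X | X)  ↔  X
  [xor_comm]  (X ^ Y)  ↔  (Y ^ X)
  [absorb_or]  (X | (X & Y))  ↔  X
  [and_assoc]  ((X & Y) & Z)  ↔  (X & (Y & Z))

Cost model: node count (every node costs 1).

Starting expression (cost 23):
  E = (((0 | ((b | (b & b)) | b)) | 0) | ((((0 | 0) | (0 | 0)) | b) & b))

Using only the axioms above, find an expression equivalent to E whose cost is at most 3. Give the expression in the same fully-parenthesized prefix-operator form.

(1) (b | (b & b))  =[absorb_or →]=  b    ⊢ (((0 | (b | b)) | 0) | ((((0 | 0) | (0 | 0)) | b) & b))
(2) ((0 | 0) | (0 | 0))  =[or_idem →]=  (0 | 0)    ⊢ (((0 | (b | b)) | 0) | (((0 | 0) | b) & b))
(3) (0 | 0)  =[or_false →]=  0    ⊢ (((0 | (b | b)) | 0) | ((0 | b) & b))
(4) ((0 | (b | b)) | 0)  =[or_false →]=  (0 | (b | b))    ⊢ ((0 | (b | b)) | ((0 | b) & b))
(5) (b | b)  =[or_idem →]=  b    ⊢ ((0 | b) | ((0 | b) & b))
(6) ((0 | b) | ((0 | b) & b))  =[absorb_or →]=  (0 | b)    ⊢ cost 3, within 3

(0 | b)   [cost 3]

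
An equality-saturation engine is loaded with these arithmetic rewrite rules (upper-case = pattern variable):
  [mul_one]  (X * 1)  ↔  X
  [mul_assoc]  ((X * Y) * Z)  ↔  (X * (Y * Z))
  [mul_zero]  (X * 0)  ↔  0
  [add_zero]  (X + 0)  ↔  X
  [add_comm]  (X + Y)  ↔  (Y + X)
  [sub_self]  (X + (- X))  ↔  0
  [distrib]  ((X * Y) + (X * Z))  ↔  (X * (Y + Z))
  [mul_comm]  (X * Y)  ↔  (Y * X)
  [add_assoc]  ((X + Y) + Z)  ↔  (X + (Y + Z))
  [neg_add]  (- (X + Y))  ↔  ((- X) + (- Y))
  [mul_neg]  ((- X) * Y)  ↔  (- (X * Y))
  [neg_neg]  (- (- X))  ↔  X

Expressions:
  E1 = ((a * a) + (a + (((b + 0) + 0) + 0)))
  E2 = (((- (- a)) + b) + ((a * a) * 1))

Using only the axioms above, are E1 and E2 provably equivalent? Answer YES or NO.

(1) ((b + 0) + 0)  =[add_zero →]=  (b + 0)    ⊢ ((a * a) + (a + ((b + 0) + 0)))
(2) (b + 0)  =[add_zero →]=  b    ⊢ ((a * a) + (a + (b + 0)))
(3) (b + 0)  =[add_zero →]=  b    ⊢ ((a * a) + (a + b))
(4) ((a * a) + (a + b))  =[add_comm →]=  ((a + b) + (a * a))
(5) a  =[neg_neg ←]=  (- (- a))    ⊢ (((- (- a)) + b) + (a * a))
(6) (a * a)  =[mul_one ←]=  ((a * a) * 1)    ⊢ E2

YES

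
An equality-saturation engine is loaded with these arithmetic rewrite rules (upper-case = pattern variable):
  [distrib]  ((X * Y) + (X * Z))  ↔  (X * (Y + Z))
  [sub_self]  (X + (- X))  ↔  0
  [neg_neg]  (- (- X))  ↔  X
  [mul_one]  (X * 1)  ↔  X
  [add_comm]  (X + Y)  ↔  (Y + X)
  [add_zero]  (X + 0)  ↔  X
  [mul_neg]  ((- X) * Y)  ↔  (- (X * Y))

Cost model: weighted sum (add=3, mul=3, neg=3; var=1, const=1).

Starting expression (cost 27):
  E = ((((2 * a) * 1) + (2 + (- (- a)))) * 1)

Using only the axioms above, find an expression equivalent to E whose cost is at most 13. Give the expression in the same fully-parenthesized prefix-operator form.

step 1: mul_one (→) rewrites ((((2 * a) * 1) + (2 + (- (- a)))) * 1) into (((2 * a) * 1) + (2 + (- (- a))))
step 2: mul_one (→) rewrites ((2 * a) * 1) into (2 * a), now ((2 * a) + (2 + (- (- a))))
step 3: neg_neg (→) rewrites (- (- a)) into a, reaching cost 13 (bound 13)

((2 * a) + (2 + a))   [cost 13]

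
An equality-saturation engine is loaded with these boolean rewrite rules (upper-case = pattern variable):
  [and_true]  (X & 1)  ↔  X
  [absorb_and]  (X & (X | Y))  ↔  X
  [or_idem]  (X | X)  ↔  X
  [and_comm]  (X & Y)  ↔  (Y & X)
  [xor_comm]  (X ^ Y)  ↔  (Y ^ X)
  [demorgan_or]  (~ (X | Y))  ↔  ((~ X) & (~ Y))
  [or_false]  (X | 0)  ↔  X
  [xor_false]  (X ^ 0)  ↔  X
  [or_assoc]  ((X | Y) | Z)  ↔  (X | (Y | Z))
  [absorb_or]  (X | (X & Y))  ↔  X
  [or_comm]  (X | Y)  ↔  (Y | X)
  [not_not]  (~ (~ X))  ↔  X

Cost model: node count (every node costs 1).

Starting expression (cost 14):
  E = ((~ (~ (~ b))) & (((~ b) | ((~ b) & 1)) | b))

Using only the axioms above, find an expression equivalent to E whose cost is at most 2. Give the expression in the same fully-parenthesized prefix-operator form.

step 1: not_not (→) rewrites (~ (~ (~ b))) into (~ b), now ((~ b) & (((~ b) | ((~ b) & 1)) | b))
step 2: absorb_or (→) rewrites ((~ b) | ((~ b) & 1)) into (~ b), now ((~ b) & ((~ b) | b))
step 3: absorb_and (→) rewrites ((~ b) & ((~ b) | b)) into (~ b), reaching cost 2 (bound 2)

(~ b)   [cost 2]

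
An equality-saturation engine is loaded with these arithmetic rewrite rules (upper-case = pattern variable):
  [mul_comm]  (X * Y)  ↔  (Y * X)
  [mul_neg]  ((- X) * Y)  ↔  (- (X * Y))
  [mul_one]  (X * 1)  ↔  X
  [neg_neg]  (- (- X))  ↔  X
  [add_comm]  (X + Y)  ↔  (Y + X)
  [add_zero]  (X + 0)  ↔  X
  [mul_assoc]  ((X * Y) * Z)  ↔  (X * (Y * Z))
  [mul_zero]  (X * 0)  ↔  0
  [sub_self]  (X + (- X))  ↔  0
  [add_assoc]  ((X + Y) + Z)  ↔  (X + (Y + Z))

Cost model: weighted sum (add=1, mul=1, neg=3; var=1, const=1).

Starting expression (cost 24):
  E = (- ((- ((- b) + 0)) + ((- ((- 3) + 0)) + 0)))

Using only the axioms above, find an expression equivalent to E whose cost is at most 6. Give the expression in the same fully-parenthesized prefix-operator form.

(- (b + 3))   [cost 6]

1. [add_zero →] ((- ((- 3) + 0)) + 0)  →  (- ((- 3) + 0));  E = (- ((- ((- b) + 0)) + (- ((- 3) + 0))))
2. [add_zero →] ((- 3) + 0)  →  (- 3);  E = (- ((- ((- b) + 0)) + (- (- 3))))
3. [add_zero →] ((- b) + 0)  →  (- b);  E = (- ((- (- b)) + (- (- 3))))
4. [neg_neg →] (- (- b))  →  b;  E = (- (b + (- (- 3))))
5. [neg_neg →] (- (- 3))  →  3;  cost 6 ≤ 6, done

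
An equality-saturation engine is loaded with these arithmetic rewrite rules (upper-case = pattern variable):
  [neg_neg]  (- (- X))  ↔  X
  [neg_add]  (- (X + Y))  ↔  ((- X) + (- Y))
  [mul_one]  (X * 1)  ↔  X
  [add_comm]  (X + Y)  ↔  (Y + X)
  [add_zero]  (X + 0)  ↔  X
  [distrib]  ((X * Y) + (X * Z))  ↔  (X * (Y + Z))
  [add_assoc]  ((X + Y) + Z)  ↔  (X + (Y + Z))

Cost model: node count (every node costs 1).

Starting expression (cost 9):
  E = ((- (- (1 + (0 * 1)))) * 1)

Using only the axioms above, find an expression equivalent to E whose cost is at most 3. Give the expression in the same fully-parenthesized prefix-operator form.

(- (- 1))   [cost 3]

step 1: mul_one (→) rewrites (0 * 1) into 0, now ((- (- (1 + 0))) * 1)
step 2: mul_one (→) rewrites ((- (- (1 + 0))) * 1) into (- (- (1 + 0)))
step 3: add_zero (→) rewrites (1 + 0) into 1, reaching cost 3 (bound 3)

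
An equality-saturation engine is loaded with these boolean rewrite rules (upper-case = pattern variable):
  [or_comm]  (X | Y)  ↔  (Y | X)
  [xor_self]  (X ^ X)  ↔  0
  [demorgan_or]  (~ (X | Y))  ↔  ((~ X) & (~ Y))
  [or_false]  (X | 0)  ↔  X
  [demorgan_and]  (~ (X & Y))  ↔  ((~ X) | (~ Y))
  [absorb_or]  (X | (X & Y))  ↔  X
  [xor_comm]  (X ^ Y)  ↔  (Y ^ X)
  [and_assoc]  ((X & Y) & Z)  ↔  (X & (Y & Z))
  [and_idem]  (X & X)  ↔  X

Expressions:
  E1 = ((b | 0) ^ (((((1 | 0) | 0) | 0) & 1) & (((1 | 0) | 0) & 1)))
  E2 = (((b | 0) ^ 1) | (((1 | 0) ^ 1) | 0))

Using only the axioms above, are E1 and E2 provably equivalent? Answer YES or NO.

YES

1. [or_false →] (1 | 0)  →  1;  E1 = ((b | 0) ^ ((((1 | 0) | 0) & 1) & (((1 | 0) | 0) & 1)))
2. [and_idem →] ((((1 | 0) | 0) & 1) & (((1 | 0) | 0) & 1))  →  (((1 | 0) | 0) & 1);  E1 = ((b | 0) ^ (((1 | 0) | 0) & 1))
3. [or_false →] ((1 | 0) | 0)  →  (1 | 0);  E1 = ((b | 0) ^ ((1 | 0) & 1))
4. [or_false →] (1 | 0)  →  1;  E1 = ((b | 0) ^ (1 & 1))
5. [or_false →] (b | 0)  →  b;  E1 = (b ^ (1 & 1))
6. [and_idem →] (1 & 1)  →  1;  E1 = (b ^ 1)
7. [or_false ←] b  →  (b | 0);  E1 = ((b | 0) ^ 1)
8. [or_false ←] ((b | 0) ^ 1)  →  (((b | 0) ^ 1) | 0)
9. [or_false ←] 0  →  (0 | 0);  E1 = (((b | 0) ^ 1) | (0 | 0))
10. [xor_self ←] 0  →  (1 ^ 1);  E1 = (((b | 0) ^ 1) | ((1 ^ 1) | 0))
11. [or_false ←] 1  →  (1 | 0);  this is E2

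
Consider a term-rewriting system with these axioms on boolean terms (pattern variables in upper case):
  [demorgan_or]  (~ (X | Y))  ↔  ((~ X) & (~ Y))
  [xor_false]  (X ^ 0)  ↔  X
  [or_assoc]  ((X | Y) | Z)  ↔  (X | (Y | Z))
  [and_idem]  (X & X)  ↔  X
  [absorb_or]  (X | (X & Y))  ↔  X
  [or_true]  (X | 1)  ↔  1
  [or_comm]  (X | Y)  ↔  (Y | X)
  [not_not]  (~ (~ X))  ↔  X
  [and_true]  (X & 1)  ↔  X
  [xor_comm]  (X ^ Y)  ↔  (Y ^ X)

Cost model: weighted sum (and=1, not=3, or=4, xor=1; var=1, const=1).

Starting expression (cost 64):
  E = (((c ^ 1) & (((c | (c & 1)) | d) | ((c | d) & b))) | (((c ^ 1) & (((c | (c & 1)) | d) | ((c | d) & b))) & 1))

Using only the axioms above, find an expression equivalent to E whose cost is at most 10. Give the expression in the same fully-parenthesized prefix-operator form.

(1) (((c ^ 1) & (((c | (c & 1)) | d) | ((c | d) & b))) | (((c ^ 1) & (((c | (c & 1)) | d) | ((c | d) & b))) & 1))  =[absorb_or →]=  ((c ^ 1) & (((c | (c & 1)) | d) | ((c | d) & b)))
(2) (c | (c & 1))  =[absorb_or →]=  c    ⊢ ((c ^ 1) & ((c | d) | ((c | d) & b)))
(3) ((c | d) | ((c | d) & b))  =[absorb_or →]=  (c | d)    ⊢ cost 10, within 10

((c ^ 1) & (c | d))   [cost 10]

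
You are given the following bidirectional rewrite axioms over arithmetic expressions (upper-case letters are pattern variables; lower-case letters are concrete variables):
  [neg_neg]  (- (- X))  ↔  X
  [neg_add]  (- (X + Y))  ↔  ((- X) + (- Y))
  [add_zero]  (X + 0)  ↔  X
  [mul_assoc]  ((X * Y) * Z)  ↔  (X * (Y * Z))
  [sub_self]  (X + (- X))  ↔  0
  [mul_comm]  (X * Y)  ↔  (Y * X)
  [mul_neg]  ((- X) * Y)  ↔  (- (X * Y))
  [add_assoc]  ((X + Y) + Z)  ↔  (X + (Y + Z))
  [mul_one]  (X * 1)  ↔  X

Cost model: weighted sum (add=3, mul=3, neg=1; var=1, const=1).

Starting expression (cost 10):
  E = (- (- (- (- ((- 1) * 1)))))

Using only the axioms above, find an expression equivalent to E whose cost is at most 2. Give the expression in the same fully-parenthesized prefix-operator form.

1. [neg_neg →] (- (- ((- 1) * 1)))  →  ((- 1) * 1);  E = (- (- ((- 1) * 1)))
2. [mul_one →] ((- 1) * 1)  →  (- 1);  E = (- (- (- 1)))
3. [neg_neg →] (- (- 1))  →  1;  cost 2 ≤ 2, done

(- 1)   [cost 2]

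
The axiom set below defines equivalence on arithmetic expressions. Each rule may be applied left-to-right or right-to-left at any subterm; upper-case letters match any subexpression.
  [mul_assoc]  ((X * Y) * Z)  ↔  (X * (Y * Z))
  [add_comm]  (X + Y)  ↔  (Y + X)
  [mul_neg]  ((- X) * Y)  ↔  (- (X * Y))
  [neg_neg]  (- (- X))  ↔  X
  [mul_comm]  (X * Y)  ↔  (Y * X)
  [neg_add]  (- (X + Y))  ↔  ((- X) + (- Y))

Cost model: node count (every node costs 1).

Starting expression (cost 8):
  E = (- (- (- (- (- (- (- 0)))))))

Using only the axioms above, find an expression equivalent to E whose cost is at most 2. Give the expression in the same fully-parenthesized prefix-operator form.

(- 0)   [cost 2]

(1) (- (- (- (- (- (- 0))))))  =[neg_neg →]=  (- (- (- (- 0))))    ⊢ (- (- (- (- (- 0)))))
(2) (- (- (- 0)))  =[neg_neg →]=  (- 0)    ⊢ (- (- (- 0)))
(3) (- (- 0))  =[neg_neg →]=  0    ⊢ cost 2, within 2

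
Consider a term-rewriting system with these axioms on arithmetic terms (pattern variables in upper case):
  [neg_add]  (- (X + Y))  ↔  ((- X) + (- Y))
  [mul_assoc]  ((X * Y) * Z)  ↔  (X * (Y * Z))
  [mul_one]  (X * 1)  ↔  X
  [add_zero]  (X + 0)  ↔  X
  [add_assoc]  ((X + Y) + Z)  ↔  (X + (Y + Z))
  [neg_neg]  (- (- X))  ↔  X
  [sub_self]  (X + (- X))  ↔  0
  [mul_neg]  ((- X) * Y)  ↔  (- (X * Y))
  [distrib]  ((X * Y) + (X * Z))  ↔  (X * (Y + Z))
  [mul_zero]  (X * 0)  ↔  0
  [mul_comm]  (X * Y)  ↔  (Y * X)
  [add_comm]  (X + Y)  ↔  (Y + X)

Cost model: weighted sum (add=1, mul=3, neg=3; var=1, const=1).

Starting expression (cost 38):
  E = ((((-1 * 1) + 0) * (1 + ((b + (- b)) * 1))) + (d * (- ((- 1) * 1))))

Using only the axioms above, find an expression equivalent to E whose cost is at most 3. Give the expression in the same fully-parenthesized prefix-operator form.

1. [sub_self →] (b + (- b))  →  0;  E = ((((-1 * 1) + 0) * (1 + (0 * 1))) + (d * (- ((- 1) * 1))))
2. [mul_one →] ((- 1) * 1)  →  (- 1);  E = ((((-1 * 1) + 0) * (1 + (0 * 1))) + (d * (- (- 1))))
3. [neg_neg →] (- (- 1))  →  1;  E = ((((-1 * 1) + 0) * (1 + (0 * 1))) + (d * 1))
4. [add_zero →] ((-1 * 1) + 0)  →  (-1 * 1);  E = (((-1 * 1) * (1 + (0 * 1))) + (d * 1))
5. [mul_one →] (-1 * 1)  →  -1;  E = ((-1 * (1 + (0 * 1))) + (d * 1))
6. [mul_one →] (0 * 1)  →  0;  E = ((-1 * (1 + 0)) + (d * 1))
7. [add_zero →] (1 + 0)  →  1;  E = ((-1 * 1) + (d * 1))
8. [mul_one →] (d * 1)  →  d;  E = ((-1 * 1) + d)
9. [mul_one →] (-1 * 1)  →  -1;  cost 3 ≤ 3, done

(-1 + d)   [cost 3]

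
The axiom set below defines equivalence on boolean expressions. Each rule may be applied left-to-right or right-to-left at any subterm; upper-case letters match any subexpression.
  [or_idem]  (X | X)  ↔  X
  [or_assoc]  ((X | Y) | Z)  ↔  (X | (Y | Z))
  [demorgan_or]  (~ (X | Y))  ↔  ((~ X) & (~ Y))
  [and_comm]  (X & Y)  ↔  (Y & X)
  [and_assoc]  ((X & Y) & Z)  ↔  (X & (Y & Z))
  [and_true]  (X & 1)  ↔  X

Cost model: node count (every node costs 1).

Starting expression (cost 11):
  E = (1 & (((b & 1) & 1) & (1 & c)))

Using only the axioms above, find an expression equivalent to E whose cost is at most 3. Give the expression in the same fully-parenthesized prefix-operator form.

(1) ((b & 1) & 1)  =[and_true →]=  (b & 1)    ⊢ (1 & ((b & 1) & (1 & c)))
(2) (1 & ((b & 1) & (1 & c)))  =[and_comm →]=  (((b & 1) & (1 & c)) & 1)
(3) (1 & c)  =[and_comm →]=  (c & 1)    ⊢ (((b & 1) & (c & 1)) & 1)
(4) (b & 1)  =[and_true →]=  b    ⊢ ((b & (c & 1)) & 1)
(5) (c & 1)  =[and_true →]=  c    ⊢ ((b & c) & 1)
(6) ((b & c) & 1)  =[and_true →]=  (b & c)    ⊢ cost 3, within 3

(b & c)   [cost 3]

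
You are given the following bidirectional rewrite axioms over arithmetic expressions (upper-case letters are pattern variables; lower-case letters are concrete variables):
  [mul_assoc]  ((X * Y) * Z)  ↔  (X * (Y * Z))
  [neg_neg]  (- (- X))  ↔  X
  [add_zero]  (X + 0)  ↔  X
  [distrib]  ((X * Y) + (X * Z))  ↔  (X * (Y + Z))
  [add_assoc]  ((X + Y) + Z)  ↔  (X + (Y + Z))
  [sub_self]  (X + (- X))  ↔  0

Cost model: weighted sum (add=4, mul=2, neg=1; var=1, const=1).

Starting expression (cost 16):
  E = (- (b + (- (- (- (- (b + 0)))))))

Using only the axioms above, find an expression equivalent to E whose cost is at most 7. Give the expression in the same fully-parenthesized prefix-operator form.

step 1: neg_neg (→) rewrites (- (- (- (b + 0)))) into (- (b + 0)), now (- (b + (- (- (b + 0)))))
step 2: add_zero (→) rewrites (b + 0) into b, now (- (b + (- (- b))))
step 3: neg_neg (→) rewrites (- (- b)) into b, reaching cost 7 (bound 7)

(- (b + b))   [cost 7]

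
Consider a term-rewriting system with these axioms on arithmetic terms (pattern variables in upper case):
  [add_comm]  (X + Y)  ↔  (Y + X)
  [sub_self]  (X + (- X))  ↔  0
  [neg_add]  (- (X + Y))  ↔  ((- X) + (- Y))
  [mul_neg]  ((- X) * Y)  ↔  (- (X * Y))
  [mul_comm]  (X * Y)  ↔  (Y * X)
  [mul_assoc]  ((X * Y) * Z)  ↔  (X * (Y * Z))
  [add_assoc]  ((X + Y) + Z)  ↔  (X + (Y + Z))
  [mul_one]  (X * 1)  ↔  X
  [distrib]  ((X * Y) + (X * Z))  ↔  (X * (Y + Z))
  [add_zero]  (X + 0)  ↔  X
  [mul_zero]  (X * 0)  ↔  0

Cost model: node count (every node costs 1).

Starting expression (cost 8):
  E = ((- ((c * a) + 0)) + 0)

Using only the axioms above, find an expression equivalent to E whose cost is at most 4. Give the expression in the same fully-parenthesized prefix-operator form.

step 1: add_zero (→) rewrites ((- ((c * a) + 0)) + 0) into (- ((c * a) + 0))
step 2: add_zero (→) rewrites ((c * a) + 0) into (c * a), reaching cost 4 (bound 4)

(- (c * a))   [cost 4]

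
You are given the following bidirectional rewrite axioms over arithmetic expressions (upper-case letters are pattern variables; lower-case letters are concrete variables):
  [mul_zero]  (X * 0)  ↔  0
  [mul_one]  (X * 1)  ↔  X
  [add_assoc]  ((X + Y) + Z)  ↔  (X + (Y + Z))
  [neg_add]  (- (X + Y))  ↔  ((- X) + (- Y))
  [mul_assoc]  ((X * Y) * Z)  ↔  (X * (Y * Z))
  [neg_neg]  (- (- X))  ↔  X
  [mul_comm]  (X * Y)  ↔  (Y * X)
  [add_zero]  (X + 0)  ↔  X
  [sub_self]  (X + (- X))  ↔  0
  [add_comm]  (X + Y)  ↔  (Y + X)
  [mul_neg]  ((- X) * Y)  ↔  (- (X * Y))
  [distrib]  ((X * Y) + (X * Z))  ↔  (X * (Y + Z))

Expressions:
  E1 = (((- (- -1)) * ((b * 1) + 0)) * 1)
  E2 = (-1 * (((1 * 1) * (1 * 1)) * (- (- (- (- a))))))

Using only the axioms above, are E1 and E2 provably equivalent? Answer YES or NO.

Every axiom is a valid identity, so a rewrite proof would force E1 and E2 to agree under every assignment.
At a=0, b=1: E1 = -1 but E2 = 0; they differ, so no derivation exists.

NO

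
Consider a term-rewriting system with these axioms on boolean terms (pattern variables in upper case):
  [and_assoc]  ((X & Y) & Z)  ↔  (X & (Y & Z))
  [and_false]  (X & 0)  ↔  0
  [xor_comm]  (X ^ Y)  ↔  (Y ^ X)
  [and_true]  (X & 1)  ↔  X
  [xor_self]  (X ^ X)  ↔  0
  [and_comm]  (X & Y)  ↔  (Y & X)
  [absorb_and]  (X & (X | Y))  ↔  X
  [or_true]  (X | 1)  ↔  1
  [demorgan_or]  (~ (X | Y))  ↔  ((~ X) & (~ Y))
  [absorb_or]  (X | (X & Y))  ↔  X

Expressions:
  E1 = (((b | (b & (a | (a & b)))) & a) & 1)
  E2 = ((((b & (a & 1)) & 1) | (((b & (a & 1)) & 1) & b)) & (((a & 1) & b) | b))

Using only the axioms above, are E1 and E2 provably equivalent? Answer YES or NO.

step 1: and_assoc (→) rewrites (((b | (b & (a | (a & b)))) & a) & 1) into ((b | (b & (a | (a & b)))) & (a & 1))
step 2: absorb_or (→) rewrites (a | (a & b)) into a, now ((b | (b & a)) & (a & 1))
step 3: absorb_or (→) rewrites (b | (b & a)) into b, now (b & (a & 1))
step 4: and_true (→) rewrites (a & 1) into a, now (b & a)
step 5: and_comm (→) rewrites (b & a) into (a & b)
step 6: absorb_and (←) rewrites (a & b) into ((a & b) & ((a & b) | b))
step 7: and_comm (→) rewrites (a & b) into (b & a), now ((b & a) & ((a & b) | b))
step 8: and_true (←) rewrites (b & a) into ((b & a) & 1), now (((b & a) & 1) & ((a & b) | b))
step 9: and_true (←) rewrites a into (a & 1), now (((b & a) & 1) & (((a & 1) & b) | b))
step 10: and_true (←) rewrites a into (a & 1), now (((b & (a & 1)) & 1) & (((a & 1) & b) | b))
step 11: absorb_or (←) rewrites ((b & (a & 1)) & 1) into (((b & (a & 1)) & 1) | (((b & (a & 1)) & 1) & b)), which is E2

YES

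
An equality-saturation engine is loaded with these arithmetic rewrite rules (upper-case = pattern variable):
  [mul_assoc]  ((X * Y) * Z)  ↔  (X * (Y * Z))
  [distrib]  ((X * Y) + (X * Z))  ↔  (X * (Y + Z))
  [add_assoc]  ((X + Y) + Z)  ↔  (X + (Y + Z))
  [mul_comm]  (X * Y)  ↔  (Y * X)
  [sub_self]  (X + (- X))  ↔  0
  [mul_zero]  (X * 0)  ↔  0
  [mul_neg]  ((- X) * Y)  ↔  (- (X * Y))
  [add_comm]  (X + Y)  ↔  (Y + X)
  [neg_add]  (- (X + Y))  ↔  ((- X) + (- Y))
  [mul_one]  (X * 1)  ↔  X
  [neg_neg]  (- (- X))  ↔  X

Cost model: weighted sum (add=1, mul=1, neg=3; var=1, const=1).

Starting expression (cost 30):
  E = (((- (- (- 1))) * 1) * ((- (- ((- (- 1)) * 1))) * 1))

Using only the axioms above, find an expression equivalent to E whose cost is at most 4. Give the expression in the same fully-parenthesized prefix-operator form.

1. [neg_neg →] (- (- ((- (- 1)) * 1)))  →  ((- (- 1)) * 1);  E = (((- (- (- 1))) * 1) * (((- (- 1)) * 1) * 1))
2. [mul_one →] (((- (- 1)) * 1) * 1)  →  ((- (- 1)) * 1);  E = (((- (- (- 1))) * 1) * ((- (- 1)) * 1))
3. [neg_neg →] (- (- (- 1)))  →  (- 1);  E = (((- 1) * 1) * ((- (- 1)) * 1))
4. [mul_one →] ((- 1) * 1)  →  (- 1);  E = ((- 1) * ((- (- 1)) * 1))
5. [mul_one →] ((- (- 1)) * 1)  →  (- (- 1));  E = ((- 1) * (- (- 1)))
6. [neg_neg →] (- (- 1))  →  1;  E = ((- 1) * 1)
7. [mul_one →] ((- 1) * 1)  →  (- 1);  cost 4 ≤ 4, done

(- 1)   [cost 4]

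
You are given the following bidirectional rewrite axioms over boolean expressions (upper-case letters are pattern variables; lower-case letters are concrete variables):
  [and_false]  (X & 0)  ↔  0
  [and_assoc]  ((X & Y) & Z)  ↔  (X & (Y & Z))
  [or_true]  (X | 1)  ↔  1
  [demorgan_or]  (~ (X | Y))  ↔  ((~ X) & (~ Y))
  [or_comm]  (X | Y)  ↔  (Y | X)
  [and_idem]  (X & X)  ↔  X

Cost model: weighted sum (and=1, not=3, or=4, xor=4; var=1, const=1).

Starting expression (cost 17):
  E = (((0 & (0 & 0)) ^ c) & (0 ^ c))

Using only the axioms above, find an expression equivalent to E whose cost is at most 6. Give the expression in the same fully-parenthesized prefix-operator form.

1. [and_idem →] (0 & 0)  →  0;  E = (((0 & 0) ^ c) & (0 ^ c))
2. [and_idem →] (0 & 0)  →  0;  E = ((0 ^ c) & (0 ^ c))
3. [and_idem →] ((0 ^ c) & (0 ^ c))  →  (0 ^ c);  cost 6 ≤ 6, done

(0 ^ c)   [cost 6]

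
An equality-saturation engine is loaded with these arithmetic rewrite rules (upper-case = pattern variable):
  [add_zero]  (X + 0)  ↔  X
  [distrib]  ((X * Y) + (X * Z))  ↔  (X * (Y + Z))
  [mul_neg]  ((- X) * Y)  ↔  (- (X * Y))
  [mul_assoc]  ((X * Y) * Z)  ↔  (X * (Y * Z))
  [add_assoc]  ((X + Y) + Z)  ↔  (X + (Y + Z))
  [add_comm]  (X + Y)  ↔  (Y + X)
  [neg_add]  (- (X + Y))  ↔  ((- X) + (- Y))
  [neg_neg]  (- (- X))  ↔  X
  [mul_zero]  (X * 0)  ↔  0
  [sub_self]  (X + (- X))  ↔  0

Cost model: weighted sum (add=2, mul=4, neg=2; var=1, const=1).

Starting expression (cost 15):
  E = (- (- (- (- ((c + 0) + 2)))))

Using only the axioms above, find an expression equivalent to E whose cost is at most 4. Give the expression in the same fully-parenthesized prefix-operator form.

step 1: neg_neg (→) rewrites (- (- (- ((c + 0) + 2)))) into (- ((c + 0) + 2)), now (- (- ((c + 0) + 2)))
step 2: add_zero (→) rewrites (c + 0) into c, now (- (- (c + 2)))
step 3: neg_neg (→) rewrites (- (- (c + 2))) into (c + 2), reaching cost 4 (bound 4)

(c + 2)   [cost 4]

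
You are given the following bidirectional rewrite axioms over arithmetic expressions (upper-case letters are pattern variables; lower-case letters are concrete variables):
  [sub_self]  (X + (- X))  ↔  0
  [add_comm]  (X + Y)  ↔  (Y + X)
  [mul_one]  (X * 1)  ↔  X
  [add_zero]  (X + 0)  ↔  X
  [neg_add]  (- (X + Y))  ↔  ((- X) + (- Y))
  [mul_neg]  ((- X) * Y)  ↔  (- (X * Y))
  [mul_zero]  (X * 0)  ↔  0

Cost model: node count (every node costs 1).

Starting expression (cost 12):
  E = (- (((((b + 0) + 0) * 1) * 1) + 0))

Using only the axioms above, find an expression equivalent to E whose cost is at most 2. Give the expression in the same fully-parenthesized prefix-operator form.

step 1: mul_one (→) rewrites ((((b + 0) + 0) * 1) * 1) into (((b + 0) + 0) * 1), now (- ((((b + 0) + 0) * 1) + 0))
step 2: add_zero (→) rewrites (b + 0) into b, now (- (((b + 0) * 1) + 0))
step 3: mul_one (→) rewrites ((b + 0) * 1) into (b + 0), now (- ((b + 0) + 0))
step 4: add_zero (→) rewrites (b + 0) into b, now (- (b + 0))
step 5: add_zero (→) rewrites (b + 0) into b, reaching cost 2 (bound 2)

(- b)   [cost 2]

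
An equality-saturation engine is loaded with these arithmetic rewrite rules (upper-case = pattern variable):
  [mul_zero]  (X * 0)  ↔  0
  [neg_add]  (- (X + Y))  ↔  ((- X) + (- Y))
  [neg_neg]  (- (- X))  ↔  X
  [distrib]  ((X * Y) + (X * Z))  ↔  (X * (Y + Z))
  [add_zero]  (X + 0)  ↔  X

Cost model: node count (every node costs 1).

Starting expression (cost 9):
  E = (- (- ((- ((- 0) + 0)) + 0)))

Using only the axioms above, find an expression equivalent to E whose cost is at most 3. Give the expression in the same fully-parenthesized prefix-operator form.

(- (- 0))   [cost 3]

step 1: add_zero (→) rewrites ((- ((- 0) + 0)) + 0) into (- ((- 0) + 0)), now (- (- (- ((- 0) + 0))))
step 2: add_zero (→) rewrites ((- 0) + 0) into (- 0), now (- (- (- (- 0))))
step 3: neg_neg (→) rewrites (- (- (- 0))) into (- 0), reaching cost 3 (bound 3)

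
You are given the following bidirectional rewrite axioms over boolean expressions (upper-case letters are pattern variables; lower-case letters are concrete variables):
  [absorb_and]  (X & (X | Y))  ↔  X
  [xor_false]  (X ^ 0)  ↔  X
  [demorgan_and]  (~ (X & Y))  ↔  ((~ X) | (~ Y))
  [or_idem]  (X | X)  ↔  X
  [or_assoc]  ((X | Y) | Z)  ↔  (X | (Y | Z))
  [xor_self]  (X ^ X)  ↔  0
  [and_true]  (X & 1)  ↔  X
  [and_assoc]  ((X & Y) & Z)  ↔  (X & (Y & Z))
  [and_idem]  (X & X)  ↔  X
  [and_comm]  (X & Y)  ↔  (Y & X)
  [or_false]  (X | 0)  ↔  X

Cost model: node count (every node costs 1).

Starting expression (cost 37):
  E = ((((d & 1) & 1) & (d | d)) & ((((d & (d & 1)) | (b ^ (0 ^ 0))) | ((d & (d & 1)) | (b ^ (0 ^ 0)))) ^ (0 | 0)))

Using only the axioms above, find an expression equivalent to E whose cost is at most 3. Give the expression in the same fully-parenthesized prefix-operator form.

(d & d)   [cost 3]

step 1: or_idem (→) rewrites (((d & (d & 1)) | (b ^ (0 ^ 0))) | ((d & (d & 1)) | (b ^ (0 ^ 0)))) into ((d & (d & 1)) | (b ^ (0 ^ 0))), now ((((d & 1) & 1) & (d | d)) & (((d & (d & 1)) | (b ^ (0 ^ 0))) ^ (0 | 0)))
step 2: or_idem (→) rewrites (0 | 0) into 0, now ((((d & 1) & 1) & (d | d)) & (((d & (d & 1)) | (b ^ (0 ^ 0))) ^ 0))
step 3: xor_false (→) rewrites (0 ^ 0) into 0, now ((((d & 1) & 1) & (d | d)) & (((d & (d & 1)) | (b ^ 0)) ^ 0))
step 4: and_true (→) rewrites (d & 1) into d, now (((d & 1) & (d | d)) & (((d & (d & 1)) | (b ^ 0)) ^ 0))
step 5: xor_false (→) rewrites (((d & (d & 1)) | (b ^ 0)) ^ 0) into ((d & (d & 1)) | (b ^ 0)), now (((d & 1) & (d | d)) & ((d & (d & 1)) | (b ^ 0)))
step 6: and_true (→) rewrites (d & 1) into d, now (((d & 1) & (d | d)) & ((d & d) | (b ^ 0)))
step 7: xor_false (→) rewrites (b ^ 0) into b, now (((d & 1) & (d | d)) & ((d & d) | b))
step 8: or_idem (→) rewrites (d | d) into d, now (((d & 1) & d) & ((d & d) | b))
step 9: and_true (→) rewrites (d & 1) into d, now ((d & d) & ((d & d) | b))
step 10: absorb_and (→) rewrites ((d & d) & ((d & d) | b)) into (d & d), reaching cost 3 (bound 3)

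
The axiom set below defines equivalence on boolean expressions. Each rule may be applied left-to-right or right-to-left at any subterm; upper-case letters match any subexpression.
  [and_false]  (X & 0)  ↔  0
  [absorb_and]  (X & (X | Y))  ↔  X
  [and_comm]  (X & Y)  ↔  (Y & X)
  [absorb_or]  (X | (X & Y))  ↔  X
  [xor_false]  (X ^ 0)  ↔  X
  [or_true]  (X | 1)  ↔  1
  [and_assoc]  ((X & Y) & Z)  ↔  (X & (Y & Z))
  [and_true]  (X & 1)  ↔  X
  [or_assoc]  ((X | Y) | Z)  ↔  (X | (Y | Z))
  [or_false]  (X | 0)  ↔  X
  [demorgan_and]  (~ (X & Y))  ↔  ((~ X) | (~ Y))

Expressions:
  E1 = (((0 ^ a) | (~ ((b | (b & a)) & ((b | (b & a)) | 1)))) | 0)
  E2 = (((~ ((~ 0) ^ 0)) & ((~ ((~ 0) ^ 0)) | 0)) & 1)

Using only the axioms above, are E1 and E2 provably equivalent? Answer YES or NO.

NO

Every axiom is a valid identity, so a rewrite proof would force E1 and E2 to agree under every assignment.
At a=0, b=0: E1 = 1 but E2 = 0; they differ, so no derivation exists.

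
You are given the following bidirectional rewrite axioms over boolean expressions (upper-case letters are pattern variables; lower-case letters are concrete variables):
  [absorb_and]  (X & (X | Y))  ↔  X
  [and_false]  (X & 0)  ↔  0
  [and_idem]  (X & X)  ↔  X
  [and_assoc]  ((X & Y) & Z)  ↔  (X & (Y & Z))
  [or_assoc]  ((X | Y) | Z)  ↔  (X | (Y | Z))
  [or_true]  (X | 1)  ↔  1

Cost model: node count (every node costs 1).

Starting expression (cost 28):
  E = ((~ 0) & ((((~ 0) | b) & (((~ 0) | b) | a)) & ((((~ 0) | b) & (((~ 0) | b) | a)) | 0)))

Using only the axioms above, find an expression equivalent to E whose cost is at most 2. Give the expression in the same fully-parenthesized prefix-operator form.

1. [absorb_and →] ((((~ 0) | b) & (((~ 0) | b) | a)) & ((((~ 0) | b) & (((~ 0) | b) | a)) | 0))  →  (((~ 0) | b) & (((~ 0) | b) | a));  E = ((~ 0) & (((~ 0) | b) & (((~ 0) | b) | a)))
2. [absorb_and →] (((~ 0) | b) & (((~ 0) | b) | a))  →  ((~ 0) | b);  E = ((~ 0) & ((~ 0) | b))
3. [absorb_and →] ((~ 0) & ((~ 0) | b))  →  (~ 0);  cost 2 ≤ 2, done

(~ 0)   [cost 2]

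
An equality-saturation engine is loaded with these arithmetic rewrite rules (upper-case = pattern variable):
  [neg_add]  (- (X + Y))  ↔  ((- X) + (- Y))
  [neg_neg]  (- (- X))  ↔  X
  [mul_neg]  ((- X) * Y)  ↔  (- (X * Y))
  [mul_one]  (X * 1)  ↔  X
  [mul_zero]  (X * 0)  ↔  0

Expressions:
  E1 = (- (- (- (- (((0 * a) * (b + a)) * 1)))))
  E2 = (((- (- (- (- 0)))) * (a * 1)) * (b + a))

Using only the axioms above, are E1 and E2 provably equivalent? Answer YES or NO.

YES

1. [mul_one →] (((0 * a) * (b + a)) * 1)  →  ((0 * a) * (b + a));  E1 = (- (- (- (- ((0 * a) * (b + a))))))
2. [neg_neg →] (- (- (- (- ((0 * a) * (b + a))))))  →  (- (- ((0 * a) * (b + a))))
3. [neg_neg →] (- (- ((0 * a) * (b + a))))  →  ((0 * a) * (b + a))
4. [mul_one ←] a  →  (a * 1);  E1 = ((0 * (a * 1)) * (b + a))
5. [neg_neg ←] 0  →  (- (- 0));  E1 = (((- (- 0)) * (a * 1)) * (b + a))
6. [neg_neg ←] 0  →  (- (- 0));  this is E2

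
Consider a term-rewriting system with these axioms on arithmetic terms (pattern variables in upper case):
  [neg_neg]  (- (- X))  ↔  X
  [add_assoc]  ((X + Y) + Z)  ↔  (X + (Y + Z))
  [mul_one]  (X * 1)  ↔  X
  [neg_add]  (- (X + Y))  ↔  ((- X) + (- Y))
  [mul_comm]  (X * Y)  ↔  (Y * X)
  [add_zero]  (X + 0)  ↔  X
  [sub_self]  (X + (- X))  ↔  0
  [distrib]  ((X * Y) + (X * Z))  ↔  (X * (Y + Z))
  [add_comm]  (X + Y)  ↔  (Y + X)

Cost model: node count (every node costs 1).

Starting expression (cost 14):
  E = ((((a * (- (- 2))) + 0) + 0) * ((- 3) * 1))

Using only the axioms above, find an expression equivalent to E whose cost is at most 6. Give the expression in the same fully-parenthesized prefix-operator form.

(1) (- (- 2))  =[neg_neg →]=  2    ⊢ ((((a * 2) + 0) + 0) * ((- 3) * 1))
(2) ((- 3) * 1)  =[mul_one →]=  (- 3)    ⊢ ((((a * 2) + 0) + 0) * (- 3))
(3) ((a * 2) + 0)  =[add_zero →]=  (a * 2)    ⊢ (((a * 2) + 0) * (- 3))
(4) ((a * 2) + 0)  =[add_zero →]=  (a * 2)    ⊢ cost 6, within 6

((a * 2) * (- 3))   [cost 6]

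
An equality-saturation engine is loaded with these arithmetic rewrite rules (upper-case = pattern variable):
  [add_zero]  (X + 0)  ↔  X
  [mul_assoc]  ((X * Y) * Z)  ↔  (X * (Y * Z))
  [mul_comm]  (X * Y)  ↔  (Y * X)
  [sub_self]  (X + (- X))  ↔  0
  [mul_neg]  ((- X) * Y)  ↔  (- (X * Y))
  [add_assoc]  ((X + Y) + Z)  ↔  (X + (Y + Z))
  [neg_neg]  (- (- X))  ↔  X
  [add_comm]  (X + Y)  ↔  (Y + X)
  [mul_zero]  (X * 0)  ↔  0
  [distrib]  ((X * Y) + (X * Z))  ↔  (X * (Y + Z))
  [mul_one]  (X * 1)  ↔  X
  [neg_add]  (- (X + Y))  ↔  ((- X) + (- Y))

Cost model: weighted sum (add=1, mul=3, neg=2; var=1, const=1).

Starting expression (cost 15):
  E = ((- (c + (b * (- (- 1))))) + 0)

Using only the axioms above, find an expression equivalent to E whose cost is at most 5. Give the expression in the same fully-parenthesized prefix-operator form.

(- (c + b))   [cost 5]

step 1: add_zero (→) rewrites ((- (c + (b * (- (- 1))))) + 0) into (- (c + (b * (- (- 1)))))
step 2: neg_neg (→) rewrites (- (- 1)) into 1, now (- (c + (b * 1)))
step 3: mul_one (→) rewrites (b * 1) into b, reaching cost 5 (bound 5)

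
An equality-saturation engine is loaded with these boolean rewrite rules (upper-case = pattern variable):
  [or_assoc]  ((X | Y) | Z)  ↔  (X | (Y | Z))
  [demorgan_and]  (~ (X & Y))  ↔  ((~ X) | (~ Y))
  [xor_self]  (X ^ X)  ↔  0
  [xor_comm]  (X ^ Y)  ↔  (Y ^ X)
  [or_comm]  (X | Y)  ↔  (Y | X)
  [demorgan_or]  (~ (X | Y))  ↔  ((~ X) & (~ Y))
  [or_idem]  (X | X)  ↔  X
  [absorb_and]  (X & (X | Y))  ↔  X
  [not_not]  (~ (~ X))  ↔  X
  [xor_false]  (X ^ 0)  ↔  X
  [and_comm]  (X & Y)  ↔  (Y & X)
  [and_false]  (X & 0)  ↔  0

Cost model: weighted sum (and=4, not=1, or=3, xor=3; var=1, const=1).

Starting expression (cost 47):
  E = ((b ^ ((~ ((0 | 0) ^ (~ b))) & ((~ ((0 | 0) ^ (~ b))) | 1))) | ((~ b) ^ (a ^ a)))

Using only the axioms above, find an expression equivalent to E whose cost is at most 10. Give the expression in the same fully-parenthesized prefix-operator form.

((b ^ b) | (~ b))   [cost 10]

1. [absorb_and →] ((~ ((0 | 0) ^ (~ b))) & ((~ ((0 | 0) ^ (~ b))) | 1))  →  (~ ((0 | 0) ^ (~ b)));  E = ((b ^ (~ ((0 | 0) ^ (~ b)))) | ((~ b) ^ (a ^ a)))
2. [xor_self →] (a ^ a)  →  0;  E = ((b ^ (~ ((0 | 0) ^ (~ b)))) | ((~ b) ^ 0))
3. [xor_comm →] ((0 | 0) ^ (~ b))  →  ((~ b) ^ (0 | 0));  E = ((b ^ (~ ((~ b) ^ (0 | 0)))) | ((~ b) ^ 0))
4. [or_idem →] (0 | 0)  →  0;  E = ((b ^ (~ ((~ b) ^ 0))) | ((~ b) ^ 0))
5. [xor_false →] ((~ b) ^ 0)  →  (~ b);  E = ((b ^ (~ ((~ b) ^ 0))) | (~ b))
6. [xor_false →] ((~ b) ^ 0)  →  (~ b);  E = ((b ^ (~ (~ b))) | (~ b))
7. [not_not →] (~ (~ b))  →  b;  cost 10 ≤ 10, done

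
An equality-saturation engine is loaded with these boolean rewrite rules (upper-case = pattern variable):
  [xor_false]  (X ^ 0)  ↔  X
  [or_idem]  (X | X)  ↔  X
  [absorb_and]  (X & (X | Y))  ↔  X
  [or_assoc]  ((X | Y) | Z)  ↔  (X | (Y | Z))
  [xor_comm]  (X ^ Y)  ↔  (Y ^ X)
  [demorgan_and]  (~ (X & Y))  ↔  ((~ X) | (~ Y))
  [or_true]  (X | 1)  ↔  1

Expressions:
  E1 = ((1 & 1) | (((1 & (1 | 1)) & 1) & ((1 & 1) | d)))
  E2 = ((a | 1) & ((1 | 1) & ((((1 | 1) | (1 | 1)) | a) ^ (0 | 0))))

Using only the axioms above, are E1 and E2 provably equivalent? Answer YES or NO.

YES

step 1: absorb_and (→) rewrites (1 & (1 | 1)) into 1, now ((1 & 1) | ((1 & 1) & ((1 & 1) | d)))
step 2: absorb_and (→) rewrites ((1 & 1) & ((1 & 1) | d)) into (1 & 1), now ((1 & 1) | (1 & 1))
step 3: or_idem (→) rewrites ((1 & 1) | (1 & 1)) into (1 & 1)
step 4: or_idem (←) rewrites 1 into (1 | 1), now (1 & (1 | 1))
step 5: absorb_and (←) rewrites (1 | 1) into ((1 | 1) & ((1 | 1) | a)), now (1 & ((1 | 1) & ((1 | 1) | a)))
step 6: xor_false (←) rewrites ((1 | 1) | a) into (((1 | 1) | a) ^ 0), now (1 & ((1 | 1) & (((1 | 1) | a) ^ 0)))
step 7: or_true (←) rewrites 1 into (a | 1), now ((a | 1) & ((1 | 1) & (((1 | 1) | a) ^ 0)))
step 8: or_idem (←) rewrites 0 into (0 | 0), now ((a | 1) & ((1 | 1) & (((1 | 1) | a) ^ (0 | 0))))
step 9: or_idem (←) rewrites (1 | 1) into ((1 | 1) | (1 | 1)), which is E2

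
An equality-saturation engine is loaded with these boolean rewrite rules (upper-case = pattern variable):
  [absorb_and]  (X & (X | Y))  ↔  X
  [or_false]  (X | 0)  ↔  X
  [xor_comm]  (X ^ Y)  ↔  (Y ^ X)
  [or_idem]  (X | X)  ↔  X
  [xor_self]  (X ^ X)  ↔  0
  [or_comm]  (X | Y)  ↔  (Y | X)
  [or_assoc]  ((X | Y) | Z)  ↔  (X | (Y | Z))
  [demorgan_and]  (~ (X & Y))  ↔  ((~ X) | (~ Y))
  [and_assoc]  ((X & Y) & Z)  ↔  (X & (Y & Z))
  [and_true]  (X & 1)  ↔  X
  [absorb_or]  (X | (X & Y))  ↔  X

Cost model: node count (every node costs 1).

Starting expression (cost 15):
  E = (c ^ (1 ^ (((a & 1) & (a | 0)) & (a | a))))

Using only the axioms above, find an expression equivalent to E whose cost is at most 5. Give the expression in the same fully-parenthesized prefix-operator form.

1. [and_true →] (a & 1)  →  a;  E = (c ^ (1 ^ ((a & (a | 0)) & (a | a))))
2. [absorb_and →] (a & (a | 0))  →  a;  E = (c ^ (1 ^ (a & (a | a))))
3. [absorb_and →] (a & (a | a))  →  a;  cost 5 ≤ 5, done

(c ^ (1 ^ a))   [cost 5]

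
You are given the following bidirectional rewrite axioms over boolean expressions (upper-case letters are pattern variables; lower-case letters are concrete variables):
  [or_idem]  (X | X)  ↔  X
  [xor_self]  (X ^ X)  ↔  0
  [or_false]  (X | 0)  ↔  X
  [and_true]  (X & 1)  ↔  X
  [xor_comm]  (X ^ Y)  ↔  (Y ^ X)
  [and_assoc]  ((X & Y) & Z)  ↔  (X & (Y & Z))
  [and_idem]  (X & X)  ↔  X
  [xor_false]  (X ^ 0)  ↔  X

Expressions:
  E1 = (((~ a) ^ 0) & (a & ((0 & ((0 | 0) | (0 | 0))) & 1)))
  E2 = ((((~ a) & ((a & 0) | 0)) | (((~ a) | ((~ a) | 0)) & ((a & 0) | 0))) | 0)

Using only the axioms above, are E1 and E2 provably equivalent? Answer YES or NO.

YES

1. [or_idem →] ((0 | 0) | (0 | 0))  →  (0 | 0);  E1 = (((~ a) ^ 0) & (a & ((0 & (0 | 0)) & 1)))
2. [or_false →] (0 | 0)  →  0;  E1 = (((~ a) ^ 0) & (a & ((0 & 0) & 1)))
3. [and_true →] ((0 & 0) & 1)  →  (0 & 0);  E1 = (((~ a) ^ 0) & (a & (0 & 0)))
4. [xor_false →] ((~ a) ^ 0)  →  (~ a);  E1 = ((~ a) & (a & (0 & 0)))
5. [and_idem →] (0 & 0)  →  0;  E1 = ((~ a) & (a & 0))
6. [or_false ←] ((~ a) & (a & 0))  →  (((~ a) & (a & 0)) | 0)
7. [or_false ←] (a & 0)  →  ((a & 0) | 0);  E1 = (((~ a) & ((a & 0) | 0)) | 0)
8. [or_idem ←] ((~ a) & ((a & 0) | 0))  →  (((~ a) & ((a & 0) | 0)) | ((~ a) & ((a & 0) | 0)));  E1 = ((((~ a) & ((a & 0) | 0)) | ((~ a) & ((a & 0) | 0))) | 0)
9. [or_idem ←] (~ a)  →  ((~ a) | (~ a));  E1 = ((((~ a) & ((a & 0) | 0)) | (((~ a) | (~ a)) & ((a & 0) | 0))) | 0)
10. [or_false ←] (~ a)  →  ((~ a) | 0);  this is E2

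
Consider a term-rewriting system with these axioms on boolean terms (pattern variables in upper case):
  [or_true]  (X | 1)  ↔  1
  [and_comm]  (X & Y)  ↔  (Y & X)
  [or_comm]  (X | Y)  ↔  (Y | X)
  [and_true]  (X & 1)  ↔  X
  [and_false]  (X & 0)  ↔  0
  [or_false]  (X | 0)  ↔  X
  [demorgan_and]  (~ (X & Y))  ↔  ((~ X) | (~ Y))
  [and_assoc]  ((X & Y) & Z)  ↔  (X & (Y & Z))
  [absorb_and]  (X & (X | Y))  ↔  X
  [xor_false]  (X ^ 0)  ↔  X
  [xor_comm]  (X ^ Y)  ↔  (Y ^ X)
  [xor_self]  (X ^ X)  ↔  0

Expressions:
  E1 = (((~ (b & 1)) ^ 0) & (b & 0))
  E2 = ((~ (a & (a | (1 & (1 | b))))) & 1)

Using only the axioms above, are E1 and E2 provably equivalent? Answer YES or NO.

NO

Every axiom is a valid identity, so a rewrite proof would force E1 and E2 to agree under every assignment.
At a=0, b=0: E1 = 0 but E2 = 1; they differ, so no derivation exists.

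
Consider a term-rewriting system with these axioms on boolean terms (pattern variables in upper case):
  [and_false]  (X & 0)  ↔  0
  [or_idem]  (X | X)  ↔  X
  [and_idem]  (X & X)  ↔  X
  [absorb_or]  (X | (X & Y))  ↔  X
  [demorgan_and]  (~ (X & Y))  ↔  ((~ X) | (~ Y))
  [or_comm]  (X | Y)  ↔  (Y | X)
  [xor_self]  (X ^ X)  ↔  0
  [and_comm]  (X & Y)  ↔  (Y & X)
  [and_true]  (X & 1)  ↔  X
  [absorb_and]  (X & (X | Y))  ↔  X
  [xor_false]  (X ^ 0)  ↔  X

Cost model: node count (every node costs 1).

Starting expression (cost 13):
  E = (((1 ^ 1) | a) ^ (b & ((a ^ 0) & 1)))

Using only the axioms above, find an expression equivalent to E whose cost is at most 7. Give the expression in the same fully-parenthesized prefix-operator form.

(1) (1 ^ 1)  =[xor_self →]=  0    ⊢ ((0 | a) ^ (b & ((a ^ 0) & 1)))
(2) ((a ^ 0) & 1)  =[and_true →]=  (a ^ 0)    ⊢ ((0 | a) ^ (b & (a ^ 0)))
(3) (a ^ 0)  =[xor_false →]=  a    ⊢ cost 7, within 7

((0 | a) ^ (b & a))   [cost 7]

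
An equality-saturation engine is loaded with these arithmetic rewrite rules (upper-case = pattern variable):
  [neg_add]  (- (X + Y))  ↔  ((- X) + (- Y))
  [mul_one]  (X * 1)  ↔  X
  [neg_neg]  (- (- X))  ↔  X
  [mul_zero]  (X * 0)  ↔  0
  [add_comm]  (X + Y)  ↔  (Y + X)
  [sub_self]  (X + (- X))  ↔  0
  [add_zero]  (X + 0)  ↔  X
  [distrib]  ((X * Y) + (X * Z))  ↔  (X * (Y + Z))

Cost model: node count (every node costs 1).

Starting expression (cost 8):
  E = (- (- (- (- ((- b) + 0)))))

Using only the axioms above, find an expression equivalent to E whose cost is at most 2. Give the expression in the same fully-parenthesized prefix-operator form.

(- b)   [cost 2]

(1) ((- b) + 0)  =[add_zero →]=  (- b)    ⊢ (- (- (- (- (- b)))))
(2) (- (- (- b)))  =[neg_neg →]=  (- b)    ⊢ (- (- (- b)))
(3) (- (- b))  =[neg_neg →]=  b    ⊢ cost 2, within 2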